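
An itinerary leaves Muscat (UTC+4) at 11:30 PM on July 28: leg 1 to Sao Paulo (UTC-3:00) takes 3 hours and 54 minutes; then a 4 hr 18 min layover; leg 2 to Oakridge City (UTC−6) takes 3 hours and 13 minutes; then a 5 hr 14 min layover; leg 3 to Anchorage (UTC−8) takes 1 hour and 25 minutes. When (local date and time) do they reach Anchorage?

Convert departure to UTC: 11:30 PM − 4:00 = 7:30 PM UTC on Jul 28.
Add 3 hours and 54 minutes leg 1 → 11:24 PM UTC.
Add 4 hours and 18 minutes layover in Sao Paulo → 3:42 AM UTC (Jul 29).
Add 3 hours 13 minutes leg 2 → 6:55 AM UTC.
Add 5 hours and 14 minutes layover in Oakridge City → 12:09 PM UTC.
Add 1 hour and 25 minutes leg 3 → 1:34 PM UTC.
Anchorage is UTC−8:00, so local arrival = 1:34 PM − 8:00 = 5:34 AM on Jul 29.

5:34 AM on July 29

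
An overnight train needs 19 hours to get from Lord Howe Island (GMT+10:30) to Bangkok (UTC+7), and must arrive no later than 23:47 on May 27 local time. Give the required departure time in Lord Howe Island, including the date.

08:17 on May 27

Target arrival in UTC: 23:47 − 7:00 = 16:47 on May 27.
Subtract 19 hours → departure 21:47 UTC on May 26.
Lord Howe Island is UTC+10:30: 21:47 + 10:30 = 08:17 on May 27.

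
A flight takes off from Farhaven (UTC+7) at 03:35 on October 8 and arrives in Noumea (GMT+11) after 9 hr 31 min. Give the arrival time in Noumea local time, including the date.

17:06 on Oct 8

Convert departure to UTC: 03:35 − 7:00 = 20:35 UTC on Oct 7.
Add 9 hours 31 minutes travel time → 06:06 UTC (Oct 8).
Noumea is UTC+11:00, so local arrival = 06:06 + 11:00 = 17:06 on Oct 8.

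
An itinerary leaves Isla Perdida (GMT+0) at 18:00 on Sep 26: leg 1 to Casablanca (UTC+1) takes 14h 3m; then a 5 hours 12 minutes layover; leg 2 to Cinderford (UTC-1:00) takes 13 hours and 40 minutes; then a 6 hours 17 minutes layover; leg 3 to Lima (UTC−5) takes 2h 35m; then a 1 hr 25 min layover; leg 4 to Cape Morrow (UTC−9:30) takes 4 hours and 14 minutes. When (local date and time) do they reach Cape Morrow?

07:56 on September 28

Isla Perdida is at UTC+0, so departure is already 18:00 UTC on Sep 26.
Add 14 hours 3 minutes leg 1 → 08:03 UTC (Sep 27).
Add 5 hours and 12 minutes layover in Casablanca → 13:15 UTC.
Add 13 hours and 40 minutes leg 2 → 02:55 UTC (Sep 28).
Add 6 hours and 17 minutes layover in Cinderford → 09:12 UTC.
Add 2 hours and 35 minutes leg 3 → 11:47 UTC.
Add 1 hour 25 minutes layover in Lima → 13:12 UTC.
Add 4 hours and 14 minutes leg 4 → 17:26 UTC.
Cape Morrow is UTC−9:30, so local arrival = 17:26 − 9:30 = 07:56 on Sep 28.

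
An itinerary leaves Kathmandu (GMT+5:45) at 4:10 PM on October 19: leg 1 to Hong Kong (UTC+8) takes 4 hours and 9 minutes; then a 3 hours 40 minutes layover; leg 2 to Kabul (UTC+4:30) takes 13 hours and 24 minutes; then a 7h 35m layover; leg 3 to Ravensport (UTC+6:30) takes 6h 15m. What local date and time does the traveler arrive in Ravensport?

Convert departure to UTC: 4:10 PM − 5:45 = 10:25 AM UTC on Oct 19.
Add 4 hours and 9 minutes leg 1 → 2:34 PM UTC.
Add 3 hours 40 minutes layover in Hong Kong → 6:14 PM UTC.
Add 13 hours 24 minutes leg 2 → 7:38 AM UTC (Oct 20).
Add 7 hours and 35 minutes layover in Kabul → 3:13 PM UTC.
Add 6 hours 15 minutes leg 3 → 9:28 PM UTC.
Ravensport is UTC+6:30, so local arrival = 9:28 PM + 6:30 = 3:58 AM on Oct 21.

3:58 AM on Oct 21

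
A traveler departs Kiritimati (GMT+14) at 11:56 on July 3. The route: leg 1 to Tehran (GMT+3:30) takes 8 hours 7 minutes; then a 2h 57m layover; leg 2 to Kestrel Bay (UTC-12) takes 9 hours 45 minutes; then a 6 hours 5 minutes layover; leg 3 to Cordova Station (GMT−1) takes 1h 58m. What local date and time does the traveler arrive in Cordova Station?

01:48 on Jul 4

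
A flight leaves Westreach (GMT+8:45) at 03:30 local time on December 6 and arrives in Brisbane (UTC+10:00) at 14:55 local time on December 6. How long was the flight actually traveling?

Departure in UTC: 03:30 − 8:45 = 18:45 on Dec 5.
Arrival in UTC: 14:55 − 10:00 = 04:55 on Dec 6.
Elapsed = 04:55 − 18:45 (+1 day) = 10 hours 10 minutes.

10 hours 10 minutes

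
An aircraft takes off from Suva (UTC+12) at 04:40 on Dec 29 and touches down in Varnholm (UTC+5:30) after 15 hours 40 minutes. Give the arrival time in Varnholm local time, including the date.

13:50 on December 29

Convert departure to UTC: 04:40 − 12:00 = 16:40 UTC on Dec 28.
Add 15 hours 40 minutes travel time → 08:20 UTC (Dec 29).
Varnholm is UTC+5:30, so local arrival = 08:20 + 5:30 = 13:50 on Dec 29.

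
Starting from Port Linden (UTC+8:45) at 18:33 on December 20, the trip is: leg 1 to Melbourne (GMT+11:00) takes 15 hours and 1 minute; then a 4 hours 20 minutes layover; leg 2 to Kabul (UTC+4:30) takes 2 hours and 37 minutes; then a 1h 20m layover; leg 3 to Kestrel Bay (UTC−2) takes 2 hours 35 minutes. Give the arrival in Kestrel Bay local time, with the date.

09:41 on December 21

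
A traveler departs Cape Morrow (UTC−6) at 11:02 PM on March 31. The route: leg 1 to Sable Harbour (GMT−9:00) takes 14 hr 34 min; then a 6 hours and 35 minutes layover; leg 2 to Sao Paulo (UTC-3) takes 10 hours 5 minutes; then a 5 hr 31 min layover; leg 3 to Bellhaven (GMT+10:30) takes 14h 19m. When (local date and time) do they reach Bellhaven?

Convert departure to UTC: 11:02 PM + 6:00 = 5:02 AM UTC on Apr 1.
Add 14 hours 34 minutes leg 1 → 7:36 PM UTC.
Add 6 hours 35 minutes layover in Sable Harbour → 2:11 AM UTC (Apr 2).
Add 10 hours and 5 minutes leg 2 → 12:16 PM UTC.
Add 5 hours and 31 minutes layover in Sao Paulo → 5:47 PM UTC.
Add 14 hours and 19 minutes leg 3 → 8:06 AM UTC (Apr 3).
Bellhaven is UTC+10:30, so local arrival = 8:06 AM + 10:30 = 6:36 PM on Apr 3.

6:36 PM on April 3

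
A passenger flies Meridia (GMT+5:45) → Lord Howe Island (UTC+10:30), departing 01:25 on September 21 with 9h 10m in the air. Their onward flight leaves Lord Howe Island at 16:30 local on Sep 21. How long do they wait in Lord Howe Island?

Convert departure to UTC: 01:25 − 5:45 = 19:40 UTC on Sep 20.
Add 9 hours and 10 minutes flight time → 04:50 UTC (Sep 21).
Lord Howe Island is UTC+10:30, so local arrival = 04:50 + 10:30 = 15:20 on Sep 21.
Layover = 16:30 − 15:20 = 1 hour 10 minutes.

1 hour 10 minutes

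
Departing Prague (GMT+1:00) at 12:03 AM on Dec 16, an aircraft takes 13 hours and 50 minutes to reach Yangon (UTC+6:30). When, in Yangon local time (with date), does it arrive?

Convert departure to UTC: 12:03 AM − 1:00 = 11:03 PM UTC on Dec 15.
Add 13 hours and 50 minutes travel time → 12:53 PM UTC (Dec 16).
Yangon is UTC+6:30, so local arrival = 12:53 PM + 6:30 = 7:23 PM on Dec 16.

7:23 PM on December 16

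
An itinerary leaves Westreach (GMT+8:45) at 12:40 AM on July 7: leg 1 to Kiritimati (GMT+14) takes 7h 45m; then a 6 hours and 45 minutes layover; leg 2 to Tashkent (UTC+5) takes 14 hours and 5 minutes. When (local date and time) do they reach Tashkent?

Convert departure to UTC: 12:40 AM − 8:45 = 3:55 PM UTC on Jul 6.
Add 7 hours 45 minutes leg 1 → 11:40 PM UTC.
Add 6 hours and 45 minutes layover in Kiritimati → 6:25 AM UTC (Jul 7).
Add 14 hours and 5 minutes leg 2 → 8:30 PM UTC.
Tashkent is UTC+5:00, so local arrival = 8:30 PM + 5:00 = 1:30 AM on Jul 8.

1:30 AM on July 8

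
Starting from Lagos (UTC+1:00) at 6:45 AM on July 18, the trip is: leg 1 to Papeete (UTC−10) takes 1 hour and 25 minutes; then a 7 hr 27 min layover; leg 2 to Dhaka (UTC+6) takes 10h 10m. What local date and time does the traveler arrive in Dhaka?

Convert departure to UTC: 6:45 AM − 1:00 = 5:45 AM UTC on Jul 18.
Add 1 hour and 25 minutes leg 1 → 7:10 AM UTC.
Add 7 hours 27 minutes layover in Papeete → 2:37 PM UTC.
Add 10 hours and 10 minutes leg 2 → 12:47 AM UTC (Jul 19).
Dhaka is UTC+6:00, so local arrival = 12:47 AM + 6:00 = 6:47 AM on Jul 19.

6:47 AM on Jul 19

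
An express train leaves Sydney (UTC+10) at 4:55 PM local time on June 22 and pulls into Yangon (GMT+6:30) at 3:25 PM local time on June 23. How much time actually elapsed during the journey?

Yangon is 3:30 behind Sydney.
Clock-face elapsed time (ignoring zones) is 22 hours 30 minutes.
Actual elapsed = 22 hours 30 minutes + 3:30 = 26 hours.

26 hours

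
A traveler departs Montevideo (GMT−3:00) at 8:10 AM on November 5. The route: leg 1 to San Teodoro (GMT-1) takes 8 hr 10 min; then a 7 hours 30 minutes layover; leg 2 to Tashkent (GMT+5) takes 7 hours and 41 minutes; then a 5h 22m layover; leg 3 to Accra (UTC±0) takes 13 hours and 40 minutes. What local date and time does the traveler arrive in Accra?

Convert departure to UTC: 8:10 AM + 3:00 = 11:10 AM UTC on Nov 5.
Add 8 hours and 10 minutes leg 1 → 7:20 PM UTC.
Add 7 hours and 30 minutes layover in San Teodoro → 2:50 AM UTC (Nov 6).
Add 7 hours 41 minutes leg 2 → 10:31 AM UTC.
Add 5 hours and 22 minutes layover in Tashkent → 3:53 PM UTC.
Add 13 hours and 40 minutes leg 3 → 5:33 AM UTC (Nov 7).
Accra is UTC+0, so local arrival is the same: 5:33 AM on Nov 7.

5:33 AM on November 7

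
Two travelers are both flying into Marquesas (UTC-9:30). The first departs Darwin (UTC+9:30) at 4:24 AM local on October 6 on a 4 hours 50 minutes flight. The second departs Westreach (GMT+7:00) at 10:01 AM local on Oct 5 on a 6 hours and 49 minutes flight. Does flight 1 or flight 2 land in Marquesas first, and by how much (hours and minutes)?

the second, by 13 hours 54 minutes

Flight 1 in UTC: 4:24 AM − 9:30 = 6:54 PM on Oct 5.
+4 hours 50 minutes → arrive 11:44 PM UTC on Oct 5.
Flight 2 in UTC: 10:01 AM − 7:00 = 3:01 AM on Oct 5.
+6 hours and 49 minutes → arrive 9:50 AM UTC on Oct 5.
Flight 2 lands earlier by 13 hours 54 minutes.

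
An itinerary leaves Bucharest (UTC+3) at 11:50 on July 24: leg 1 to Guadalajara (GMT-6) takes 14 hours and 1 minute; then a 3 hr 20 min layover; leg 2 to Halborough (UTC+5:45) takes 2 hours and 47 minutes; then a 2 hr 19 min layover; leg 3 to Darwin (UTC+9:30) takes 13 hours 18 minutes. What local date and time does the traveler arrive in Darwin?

Convert departure to UTC: 11:50 − 3:00 = 08:50 UTC on Jul 24.
Add 14 hours 1 minute leg 1 → 22:51 UTC.
Add 3 hours and 20 minutes layover in Guadalajara → 02:11 UTC (Jul 25).
Add 2 hours and 47 minutes leg 2 → 04:58 UTC.
Add 2 hours 19 minutes layover in Halborough → 07:17 UTC.
Add 13 hours and 18 minutes leg 3 → 20:35 UTC.
Darwin is UTC+9:30, so local arrival = 20:35 + 9:30 = 06:05 on Jul 26.

06:05 on July 26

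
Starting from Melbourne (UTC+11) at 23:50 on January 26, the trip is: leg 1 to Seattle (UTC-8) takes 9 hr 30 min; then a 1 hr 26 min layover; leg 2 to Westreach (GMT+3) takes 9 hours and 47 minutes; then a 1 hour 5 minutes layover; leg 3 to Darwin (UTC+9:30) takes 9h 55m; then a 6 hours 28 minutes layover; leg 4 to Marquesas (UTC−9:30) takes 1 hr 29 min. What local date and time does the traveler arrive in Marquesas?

Convert departure to UTC: 23:50 − 11:00 = 12:50 UTC on Jan 26.
Add 9 hours 30 minutes leg 1 → 22:20 UTC.
Add 1 hour 26 minutes layover in Seattle → 23:46 UTC.
Add 9 hours and 47 minutes leg 2 → 09:33 UTC (Jan 27).
Add 1 hour 5 minutes layover in Westreach → 10:38 UTC.
Add 9 hours and 55 minutes leg 3 → 20:33 UTC.
Add 6 hours and 28 minutes layover in Darwin → 03:01 UTC (Jan 28).
Add 1 hour and 29 minutes leg 4 → 04:30 UTC.
Marquesas is UTC−9:30, so local arrival = 04:30 − 9:30 = 19:00 on Jan 27.

19:00 on January 27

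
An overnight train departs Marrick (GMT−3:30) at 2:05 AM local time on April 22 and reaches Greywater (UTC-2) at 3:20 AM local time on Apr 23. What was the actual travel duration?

23 hours 45 minutes

Departure in UTC: 2:05 AM + 3:30 = 5:35 AM on Apr 22.
Arrival in UTC: 3:20 AM + 2:00 = 5:20 AM on Apr 23.
Elapsed = 5:20 AM − 5:35 AM (+1 day) = 23 hours 45 minutes.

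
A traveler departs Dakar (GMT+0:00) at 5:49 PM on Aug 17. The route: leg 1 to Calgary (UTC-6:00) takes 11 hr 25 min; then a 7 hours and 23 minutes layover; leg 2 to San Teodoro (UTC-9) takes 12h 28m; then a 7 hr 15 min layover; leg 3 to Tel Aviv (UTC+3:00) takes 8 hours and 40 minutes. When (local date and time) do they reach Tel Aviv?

Dakar is at UTC+0, so departure is already 5:49 PM UTC on Aug 17.
Add 11 hours and 25 minutes leg 1 → 5:14 AM UTC (Aug 18).
Add 7 hours and 23 minutes layover in Calgary → 12:37 PM UTC.
Add 12 hours and 28 minutes leg 2 → 1:05 AM UTC (Aug 19).
Add 7 hours and 15 minutes layover in San Teodoro → 8:20 AM UTC.
Add 8 hours 40 minutes leg 3 → 5:00 PM UTC.
Tel Aviv is UTC+3:00, so local arrival = 5:00 PM + 3:00 = 8:00 PM on Aug 19.

8:00 PM on Aug 19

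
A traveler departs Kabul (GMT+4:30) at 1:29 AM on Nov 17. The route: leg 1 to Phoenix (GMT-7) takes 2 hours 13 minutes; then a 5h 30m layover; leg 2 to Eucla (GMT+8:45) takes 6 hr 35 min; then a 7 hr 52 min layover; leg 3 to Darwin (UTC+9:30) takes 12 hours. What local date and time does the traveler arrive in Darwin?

Convert departure to UTC: 1:29 AM − 4:30 = 8:59 PM UTC on Nov 16.
Add 2 hours and 13 minutes leg 1 → 11:12 PM UTC.
Add 5 hours 30 minutes layover in Phoenix → 4:42 AM UTC (Nov 17).
Add 6 hours 35 minutes leg 2 → 11:17 AM UTC.
Add 7 hours 52 minutes layover in Eucla → 7:09 PM UTC.
Add 12 hours leg 3 → 7:09 AM UTC (Nov 18).
Darwin is UTC+9:30, so local arrival = 7:09 AM + 9:30 = 4:39 PM on Nov 18.

4:39 PM on November 18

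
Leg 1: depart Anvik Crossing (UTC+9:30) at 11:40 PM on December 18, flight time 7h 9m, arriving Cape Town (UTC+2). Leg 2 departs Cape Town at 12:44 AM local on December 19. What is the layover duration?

1 hour 25 minutes

Convert departure to UTC: 11:40 PM − 9:30 = 2:10 PM UTC on Dec 18.
Add 7 hours and 9 minutes flight time → 9:19 PM UTC.
Cape Town is UTC+2:00, so local arrival = 9:19 PM + 2:00 = 11:19 PM on Dec 18.
Layover = 12:44 AM − 11:19 PM (+1 day) = 1 hour 25 minutes.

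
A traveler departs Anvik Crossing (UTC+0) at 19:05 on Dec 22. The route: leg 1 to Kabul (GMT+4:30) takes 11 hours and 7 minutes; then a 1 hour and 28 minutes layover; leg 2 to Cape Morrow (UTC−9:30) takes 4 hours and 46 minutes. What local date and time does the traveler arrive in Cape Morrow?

02:56 on Dec 23

Anvik Crossing is at UTC+0, so departure is already 19:05 UTC on Dec 22.
Add 11 hours and 7 minutes leg 1 → 06:12 UTC (Dec 23).
Add 1 hour and 28 minutes layover in Kabul → 07:40 UTC.
Add 4 hours and 46 minutes leg 2 → 12:26 UTC.
Cape Morrow is UTC−9:30, so local arrival = 12:26 − 9:30 = 02:56 on Dec 23.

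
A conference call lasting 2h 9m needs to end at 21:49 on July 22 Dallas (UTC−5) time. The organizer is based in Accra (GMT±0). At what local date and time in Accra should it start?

00:40 on July 23

Target end time in UTC: 21:49 + 5:00 = 02:49 on Jul 23.
Subtract 2 hours 9 minutes → start 00:40 UTC on Jul 23.
Accra is UTC+0, so start is 00:40 on Jul 23.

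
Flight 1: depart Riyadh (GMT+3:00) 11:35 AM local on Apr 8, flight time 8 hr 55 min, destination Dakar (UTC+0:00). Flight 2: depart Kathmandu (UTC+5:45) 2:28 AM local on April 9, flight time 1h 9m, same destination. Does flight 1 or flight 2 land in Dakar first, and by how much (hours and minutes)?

the first, by 4 hours 22 minutes

Flight 1 in UTC: 11:35 AM − 3:00 = 8:35 AM on Apr 8.
+8 hours 55 minutes → arrive 5:30 PM UTC on Apr 8.
Flight 2 in UTC: 2:28 AM − 5:45 = 8:43 PM on Apr 8.
+1 hour 9 minutes → arrive 9:52 PM UTC on Apr 8.
Flight 1 lands earlier by 4 hours 22 minutes.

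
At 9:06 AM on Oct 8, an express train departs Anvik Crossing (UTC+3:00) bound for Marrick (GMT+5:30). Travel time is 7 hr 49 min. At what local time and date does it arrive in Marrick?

7:25 PM on October 8

Convert departure to UTC: 9:06 AM − 3:00 = 6:06 AM UTC on Oct 8.
Add 7 hours 49 minutes travel time → 1:55 PM UTC.
Marrick is UTC+5:30, so local arrival = 1:55 PM + 5:30 = 7:25 PM on Oct 8.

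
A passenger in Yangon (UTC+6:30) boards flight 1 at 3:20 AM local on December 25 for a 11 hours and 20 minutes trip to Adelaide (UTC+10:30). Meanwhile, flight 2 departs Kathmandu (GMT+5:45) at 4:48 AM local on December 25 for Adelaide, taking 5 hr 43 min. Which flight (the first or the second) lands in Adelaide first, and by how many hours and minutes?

the second, by 3 hours 24 minutes

Flight 1 in UTC: 3:20 AM − 6:30 = 8:50 PM on Dec 24.
+11 hours and 20 minutes → arrive 8:10 AM UTC on Dec 25.
Flight 2 in UTC: 4:48 AM − 5:45 = 11:03 PM on Dec 24.
+5 hours 43 minutes → arrive 4:46 AM UTC on Dec 25.
Flight 2 lands earlier by 3 hours 24 minutes.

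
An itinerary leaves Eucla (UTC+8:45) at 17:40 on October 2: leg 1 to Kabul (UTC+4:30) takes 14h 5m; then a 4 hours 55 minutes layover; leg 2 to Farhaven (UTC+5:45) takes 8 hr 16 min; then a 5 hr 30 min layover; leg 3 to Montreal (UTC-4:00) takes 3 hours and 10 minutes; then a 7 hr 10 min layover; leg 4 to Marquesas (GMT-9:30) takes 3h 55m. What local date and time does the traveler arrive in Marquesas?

22:26 on October 3

Convert departure to UTC: 17:40 − 8:45 = 08:55 UTC on Oct 2.
Add 14 hours 5 minutes leg 1 → 23:00 UTC.
Add 4 hours and 55 minutes layover in Kabul → 03:55 UTC (Oct 3).
Add 8 hours and 16 minutes leg 2 → 12:11 UTC.
Add 5 hours 30 minutes layover in Farhaven → 17:41 UTC.
Add 3 hours 10 minutes leg 3 → 20:51 UTC.
Add 7 hours and 10 minutes layover in Montreal → 04:01 UTC (Oct 4).
Add 3 hours and 55 minutes leg 4 → 07:56 UTC.
Marquesas is UTC−9:30, so local arrival = 07:56 − 9:30 = 22:26 on Oct 3.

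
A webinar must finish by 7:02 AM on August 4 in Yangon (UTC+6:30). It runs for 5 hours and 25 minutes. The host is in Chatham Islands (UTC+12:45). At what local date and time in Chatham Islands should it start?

7:52 AM on August 4

Target end time in UTC: 7:02 AM − 6:30 = 12:32 AM on Aug 4.
Subtract 5 hours and 25 minutes → start 7:07 PM UTC on Aug 3.
Chatham Islands is UTC+12:45: 7:07 PM + 12:45 = 7:52 AM on Aug 4.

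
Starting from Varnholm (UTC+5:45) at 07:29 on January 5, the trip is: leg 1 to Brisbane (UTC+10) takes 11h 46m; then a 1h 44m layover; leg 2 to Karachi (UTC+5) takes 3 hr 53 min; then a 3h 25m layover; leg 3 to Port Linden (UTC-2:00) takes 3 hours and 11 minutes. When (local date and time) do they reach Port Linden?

Convert departure to UTC: 07:29 − 5:45 = 01:44 UTC on Jan 5.
Add 11 hours and 46 minutes leg 1 → 13:30 UTC.
Add 1 hour and 44 minutes layover in Brisbane → 15:14 UTC.
Add 3 hours 53 minutes leg 2 → 19:07 UTC.
Add 3 hours and 25 minutes layover in Karachi → 22:32 UTC.
Add 3 hours 11 minutes leg 3 → 01:43 UTC (Jan 6).
Port Linden is UTC−2:00, so local arrival = 01:43 − 2:00 = 23:43 on Jan 5.

23:43 on Jan 5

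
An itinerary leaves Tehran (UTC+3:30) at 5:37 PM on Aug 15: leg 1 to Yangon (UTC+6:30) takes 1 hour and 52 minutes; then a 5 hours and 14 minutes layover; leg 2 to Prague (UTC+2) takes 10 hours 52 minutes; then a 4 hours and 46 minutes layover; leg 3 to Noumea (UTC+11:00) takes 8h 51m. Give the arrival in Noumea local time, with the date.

Convert departure to UTC: 5:37 PM − 3:30 = 2:07 PM UTC on Aug 15.
Add 1 hour 52 minutes leg 1 → 3:59 PM UTC.
Add 5 hours and 14 minutes layover in Yangon → 9:13 PM UTC.
Add 10 hours and 52 minutes leg 2 → 8:05 AM UTC (Aug 16).
Add 4 hours and 46 minutes layover in Prague → 12:51 PM UTC.
Add 8 hours and 51 minutes leg 3 → 9:42 PM UTC.
Noumea is UTC+11:00, so local arrival = 9:42 PM + 11:00 = 8:42 AM on Aug 17.

8:42 AM on August 17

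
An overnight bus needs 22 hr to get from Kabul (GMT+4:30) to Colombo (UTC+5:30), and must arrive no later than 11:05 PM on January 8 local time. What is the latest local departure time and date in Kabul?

Target arrival in UTC: 11:05 PM − 5:30 = 5:35 PM on Jan 8.
Subtract 22 hours → departure 7:35 PM UTC on Jan 7.
Kabul is UTC+4:30: 7:35 PM + 4:30 = 12:05 AM on Jan 8.

12:05 AM on January 8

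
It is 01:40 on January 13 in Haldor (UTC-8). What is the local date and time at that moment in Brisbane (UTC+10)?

In UTC: 01:40 + 8:00 = 09:40 on Jan 13.
Brisbane is UTC+10:00: 09:40 + 10:00 = 19:40 on Jan 13.

19:40 on January 13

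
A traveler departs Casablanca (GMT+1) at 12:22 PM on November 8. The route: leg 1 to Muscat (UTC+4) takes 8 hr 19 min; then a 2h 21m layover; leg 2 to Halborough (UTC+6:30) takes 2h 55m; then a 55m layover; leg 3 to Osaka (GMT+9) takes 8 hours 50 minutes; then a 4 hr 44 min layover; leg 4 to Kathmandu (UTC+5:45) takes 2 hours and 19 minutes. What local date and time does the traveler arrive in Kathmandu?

11:30 PM on Nov 9

Convert departure to UTC: 12:22 PM − 1:00 = 11:22 AM UTC on Nov 8.
Add 8 hours 19 minutes leg 1 → 7:41 PM UTC.
Add 2 hours 21 minutes layover in Muscat → 10:02 PM UTC.
Add 2 hours and 55 minutes leg 2 → 12:57 AM UTC (Nov 9).
Add 55 minutes layover in Halborough → 1:52 AM UTC.
Add 8 hours and 50 minutes leg 3 → 10:42 AM UTC.
Add 4 hours 44 minutes layover in Osaka → 3:26 PM UTC.
Add 2 hours 19 minutes leg 4 → 5:45 PM UTC.
Kathmandu is UTC+5:45, so local arrival = 5:45 PM + 5:45 = 11:30 PM on Nov 9.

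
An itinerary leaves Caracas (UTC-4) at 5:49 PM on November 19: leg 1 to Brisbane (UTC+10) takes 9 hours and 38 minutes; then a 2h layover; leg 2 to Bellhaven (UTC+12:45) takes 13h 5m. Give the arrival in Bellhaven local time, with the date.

11:17 AM on November 21

Convert departure to UTC: 5:49 PM + 4:00 = 9:49 PM UTC on Nov 19.
Add 9 hours 38 minutes leg 1 → 7:27 AM UTC (Nov 20).
Add 2 hours layover in Brisbane → 9:27 AM UTC.
Add 13 hours 5 minutes leg 2 → 10:32 PM UTC.
Bellhaven is UTC+12:45, so local arrival = 10:32 PM + 12:45 = 11:17 AM on Nov 21.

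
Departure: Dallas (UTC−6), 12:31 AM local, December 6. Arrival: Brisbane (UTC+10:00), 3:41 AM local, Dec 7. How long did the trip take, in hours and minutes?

11 hours 10 minutes

Departure in UTC: 12:31 AM + 6:00 = 6:31 AM on Dec 6.
Arrival in UTC: 3:41 AM − 10:00 = 5:41 PM on Dec 6.
Elapsed = 5:41 PM − 6:31 AM = 11 hours 10 minutes.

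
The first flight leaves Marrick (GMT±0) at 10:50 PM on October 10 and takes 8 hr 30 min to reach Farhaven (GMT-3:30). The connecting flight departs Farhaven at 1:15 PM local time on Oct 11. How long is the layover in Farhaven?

Marrick is at UTC+0, so departure is already 10:50 PM UTC on Oct 10.
Add 8 hours and 30 minutes flight time → 7:20 AM UTC (Oct 11).
Farhaven is UTC−3:30, so local arrival = 7:20 AM − 3:30 = 3:50 AM on Oct 11.
Layover = 1:15 PM − 3:50 AM = 9 hours 25 minutes.

9 hours 25 minutes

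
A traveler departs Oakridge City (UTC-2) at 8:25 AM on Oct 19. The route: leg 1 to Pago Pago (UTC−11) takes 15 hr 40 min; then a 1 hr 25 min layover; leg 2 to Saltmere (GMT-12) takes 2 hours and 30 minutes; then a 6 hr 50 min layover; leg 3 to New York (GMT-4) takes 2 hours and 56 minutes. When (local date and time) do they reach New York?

11:46 AM on October 20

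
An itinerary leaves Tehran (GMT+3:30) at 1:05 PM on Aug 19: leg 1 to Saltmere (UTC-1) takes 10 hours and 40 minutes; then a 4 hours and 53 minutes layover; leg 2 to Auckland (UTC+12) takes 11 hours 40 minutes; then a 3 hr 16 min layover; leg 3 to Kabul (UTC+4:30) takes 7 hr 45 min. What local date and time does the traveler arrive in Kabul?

4:19 AM on Aug 21

Convert departure to UTC: 1:05 PM − 3:30 = 9:35 AM UTC on Aug 19.
Add 10 hours and 40 minutes leg 1 → 8:15 PM UTC.
Add 4 hours and 53 minutes layover in Saltmere → 1:08 AM UTC (Aug 20).
Add 11 hours 40 minutes leg 2 → 12:48 PM UTC.
Add 3 hours and 16 minutes layover in Auckland → 4:04 PM UTC.
Add 7 hours and 45 minutes leg 3 → 11:49 PM UTC.
Kabul is UTC+4:30, so local arrival = 11:49 PM + 4:30 = 4:19 AM on Aug 21.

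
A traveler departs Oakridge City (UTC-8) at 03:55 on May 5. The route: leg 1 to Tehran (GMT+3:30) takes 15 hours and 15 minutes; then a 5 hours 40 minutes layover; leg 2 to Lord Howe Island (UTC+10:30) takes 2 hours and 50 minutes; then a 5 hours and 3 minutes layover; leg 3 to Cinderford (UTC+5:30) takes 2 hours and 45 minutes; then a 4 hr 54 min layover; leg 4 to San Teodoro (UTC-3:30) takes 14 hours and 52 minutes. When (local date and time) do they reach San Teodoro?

Convert departure to UTC: 03:55 + 8:00 = 11:55 UTC on May 5.
Add 15 hours 15 minutes leg 1 → 03:10 UTC (May 6).
Add 5 hours 40 minutes layover in Tehran → 08:50 UTC.
Add 2 hours 50 minutes leg 2 → 11:40 UTC.
Add 5 hours and 3 minutes layover in Lord Howe Island → 16:43 UTC.
Add 2 hours and 45 minutes leg 3 → 19:28 UTC.
Add 4 hours and 54 minutes layover in Cinderford → 00:22 UTC (May 7).
Add 14 hours 52 minutes leg 4 → 15:14 UTC.
San Teodoro is UTC−3:30, so local arrival = 15:14 − 3:30 = 11:44 on May 7.

11:44 on May 7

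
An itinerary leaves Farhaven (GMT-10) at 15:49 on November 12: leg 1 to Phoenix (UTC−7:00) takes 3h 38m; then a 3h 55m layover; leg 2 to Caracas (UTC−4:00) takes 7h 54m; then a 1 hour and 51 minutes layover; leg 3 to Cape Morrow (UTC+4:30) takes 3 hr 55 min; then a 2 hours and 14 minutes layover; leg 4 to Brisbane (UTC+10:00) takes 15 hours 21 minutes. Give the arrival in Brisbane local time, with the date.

Convert departure to UTC: 15:49 + 10:00 = 01:49 UTC on Nov 13.
Add 3 hours and 38 minutes leg 1 → 05:27 UTC.
Add 3 hours and 55 minutes layover in Phoenix → 09:22 UTC.
Add 7 hours 54 minutes leg 2 → 17:16 UTC.
Add 1 hour 51 minutes layover in Caracas → 19:07 UTC.
Add 3 hours 55 minutes leg 3 → 23:02 UTC.
Add 2 hours 14 minutes layover in Cape Morrow → 01:16 UTC (Nov 14).
Add 15 hours 21 minutes leg 4 → 16:37 UTC.
Brisbane is UTC+10:00, so local arrival = 16:37 + 10:00 = 02:37 on Nov 15.

02:37 on Nov 15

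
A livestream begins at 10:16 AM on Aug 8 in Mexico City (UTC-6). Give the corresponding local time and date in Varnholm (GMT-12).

4:16 AM on August 8

In UTC: 10:16 AM + 6:00 = 4:16 PM on Aug 8.
Varnholm is UTC−12:00: 4:16 PM − 12:00 = 4:16 AM on Aug 8.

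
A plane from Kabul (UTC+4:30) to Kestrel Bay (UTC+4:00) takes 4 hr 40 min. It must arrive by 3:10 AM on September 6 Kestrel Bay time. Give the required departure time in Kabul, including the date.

Target arrival in UTC: 3:10 AM − 4:00 = 11:10 PM on Sep 5.
Subtract 4 hours 40 minutes → departure 6:30 PM UTC on Sep 5.
Kabul is UTC+4:30: 6:30 PM + 4:30 = 11:00 PM on Sep 5.

11:00 PM on Sep 5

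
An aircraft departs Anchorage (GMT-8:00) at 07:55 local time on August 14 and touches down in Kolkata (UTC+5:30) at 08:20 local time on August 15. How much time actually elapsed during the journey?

Departure in UTC: 07:55 + 8:00 = 15:55 on Aug 14.
Arrival in UTC: 08:20 − 5:30 = 02:50 on Aug 15.
Elapsed = 02:50 − 15:55 (+1 day) = 10 hours 55 minutes.

10 hours 55 minutes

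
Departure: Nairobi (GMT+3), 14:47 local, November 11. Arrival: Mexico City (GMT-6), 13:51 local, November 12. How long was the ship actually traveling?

32 hours 4 minutes

Departure in UTC: 14:47 − 3:00 = 11:47 on Nov 11.
Arrival in UTC: 13:51 + 6:00 = 19:51 on Nov 12.
Elapsed = 19:51 − 11:47 (+1 day) = 32 hours 4 minutes.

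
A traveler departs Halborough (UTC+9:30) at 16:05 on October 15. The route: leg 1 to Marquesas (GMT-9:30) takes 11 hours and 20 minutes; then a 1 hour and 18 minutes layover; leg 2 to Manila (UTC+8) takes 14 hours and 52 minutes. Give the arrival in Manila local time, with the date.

18:05 on October 16

Convert departure to UTC: 16:05 − 9:30 = 06:35 UTC on Oct 15.
Add 11 hours 20 minutes leg 1 → 17:55 UTC.
Add 1 hour 18 minutes layover in Marquesas → 19:13 UTC.
Add 14 hours and 52 minutes leg 2 → 10:05 UTC (Oct 16).
Manila is UTC+8:00, so local arrival = 10:05 + 8:00 = 18:05 on Oct 16.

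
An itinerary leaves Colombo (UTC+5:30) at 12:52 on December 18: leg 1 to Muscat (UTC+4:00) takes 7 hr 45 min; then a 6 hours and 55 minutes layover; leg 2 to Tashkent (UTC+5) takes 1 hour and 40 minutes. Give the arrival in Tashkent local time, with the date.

Convert departure to UTC: 12:52 − 5:30 = 07:22 UTC on Dec 18.
Add 7 hours and 45 minutes leg 1 → 15:07 UTC.
Add 6 hours 55 minutes layover in Muscat → 22:02 UTC.
Add 1 hour 40 minutes leg 2 → 23:42 UTC.
Tashkent is UTC+5:00, so local arrival = 23:42 + 5:00 = 04:42 on Dec 19.

04:42 on Dec 19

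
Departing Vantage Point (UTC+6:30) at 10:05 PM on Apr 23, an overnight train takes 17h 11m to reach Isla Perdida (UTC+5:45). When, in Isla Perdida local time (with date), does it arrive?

Convert departure to UTC: 10:05 PM − 6:30 = 3:35 PM UTC on Apr 23.
Add 17 hours and 11 minutes travel time → 8:46 AM UTC (Apr 24).
Isla Perdida is UTC+5:45, so local arrival = 8:46 AM + 5:45 = 2:31 PM on Apr 24.

2:31 PM on April 24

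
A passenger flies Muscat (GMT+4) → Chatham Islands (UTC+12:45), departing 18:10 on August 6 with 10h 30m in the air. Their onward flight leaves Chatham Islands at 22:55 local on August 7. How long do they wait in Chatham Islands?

9 hours 30 minutes

Convert departure to UTC: 18:10 − 4:00 = 14:10 UTC on Aug 6.
Add 10 hours 30 minutes flight time → 00:40 UTC (Aug 7).
Chatham Islands is UTC+12:45, so local arrival = 00:40 + 12:45 = 13:25 on Aug 7.
Layover = 22:55 − 13:25 = 9 hours 30 minutes.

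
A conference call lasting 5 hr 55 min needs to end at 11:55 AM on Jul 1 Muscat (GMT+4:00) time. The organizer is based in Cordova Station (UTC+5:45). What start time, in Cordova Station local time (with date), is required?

Target end time in UTC: 11:55 AM − 4:00 = 7:55 AM on Jul 1.
Subtract 5 hours 55 minutes → start 2:00 AM UTC on Jul 1.
Cordova Station is UTC+5:45: 2:00 AM + 5:45 = 7:45 AM on Jul 1.

7:45 AM on Jul 1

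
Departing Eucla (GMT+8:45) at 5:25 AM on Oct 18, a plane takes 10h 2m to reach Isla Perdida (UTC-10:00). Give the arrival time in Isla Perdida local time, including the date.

8:42 PM on Oct 17

Isla Perdida is 18:45 behind Eucla.
After 10 hours and 2 minutes it is 3:27 PM in Eucla.
Shift by the zone difference: 3:27 PM − 18:45 = 8:42 PM on Oct 17 in Isla Perdida.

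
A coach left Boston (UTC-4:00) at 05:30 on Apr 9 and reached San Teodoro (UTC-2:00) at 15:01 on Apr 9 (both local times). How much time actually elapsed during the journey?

San Teodoro is 2:00 ahead of Boston.
Clock-face elapsed time (ignoring zones) is 9 hours 31 minutes.
Actual elapsed = 9 hours 31 minutes − 2:00 = 7 hours 31 minutes.

7 hours 31 minutes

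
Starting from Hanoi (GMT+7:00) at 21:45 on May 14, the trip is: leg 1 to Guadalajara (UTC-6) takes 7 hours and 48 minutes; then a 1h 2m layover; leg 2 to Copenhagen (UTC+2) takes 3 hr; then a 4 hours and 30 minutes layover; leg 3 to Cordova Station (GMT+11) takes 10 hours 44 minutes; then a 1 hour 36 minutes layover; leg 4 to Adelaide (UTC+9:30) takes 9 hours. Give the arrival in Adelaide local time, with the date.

Convert departure to UTC: 21:45 − 7:00 = 14:45 UTC on May 14.
Add 7 hours and 48 minutes leg 1 → 22:33 UTC.
Add 1 hour and 2 minutes layover in Guadalajara → 23:35 UTC.
Add 3 hours leg 2 → 02:35 UTC (May 15).
Add 4 hours 30 minutes layover in Copenhagen → 07:05 UTC.
Add 10 hours 44 minutes leg 3 → 17:49 UTC.
Add 1 hour 36 minutes layover in Cordova Station → 19:25 UTC.
Add 9 hours leg 4 → 04:25 UTC (May 16).
Adelaide is UTC+9:30, so local arrival = 04:25 + 9:30 = 13:55 on May 16.

13:55 on May 16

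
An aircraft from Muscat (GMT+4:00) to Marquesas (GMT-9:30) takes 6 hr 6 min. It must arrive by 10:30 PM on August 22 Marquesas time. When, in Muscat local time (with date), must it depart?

Target arrival in UTC: 10:30 PM + 9:30 = 8:00 AM on Aug 23.
Subtract 6 hours 6 minutes → departure 1:54 AM UTC on Aug 23.
Muscat is UTC+4:00: 1:54 AM + 4:00 = 5:54 AM on Aug 23.

5:54 AM on August 23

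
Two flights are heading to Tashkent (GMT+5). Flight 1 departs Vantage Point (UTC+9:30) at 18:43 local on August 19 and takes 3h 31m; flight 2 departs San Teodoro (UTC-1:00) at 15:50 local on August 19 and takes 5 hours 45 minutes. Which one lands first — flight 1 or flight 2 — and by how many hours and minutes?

the first, by 9 hours 51 minutes

Flight 1 in UTC: 18:43 − 9:30 = 09:13 on Aug 19.
+3 hours 31 minutes → arrive 12:44 UTC on Aug 19.
Flight 2 in UTC: 15:50 + 1:00 = 16:50 on Aug 19.
+5 hours 45 minutes → arrive 22:35 UTC on Aug 19.
Flight 1 lands earlier by 9 hours 51 minutes.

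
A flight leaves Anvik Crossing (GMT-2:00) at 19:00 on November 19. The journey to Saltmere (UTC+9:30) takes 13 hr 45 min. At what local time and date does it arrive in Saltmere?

20:15 on Nov 20

Convert departure to UTC: 19:00 + 2:00 = 21:00 UTC on Nov 19.
Add 13 hours 45 minutes travel time → 10:45 UTC (Nov 20).
Saltmere is UTC+9:30, so local arrival = 10:45 + 9:30 = 20:15 on Nov 20.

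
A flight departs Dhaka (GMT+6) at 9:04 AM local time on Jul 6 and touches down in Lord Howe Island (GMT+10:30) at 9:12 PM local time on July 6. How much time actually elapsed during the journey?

7 hours 38 minutes

Departure in UTC: 9:04 AM − 6:00 = 3:04 AM on Jul 6.
Arrival in UTC: 9:12 PM − 10:30 = 10:42 AM on Jul 6.
Elapsed = 10:42 AM − 3:04 AM = 7 hours 38 minutes.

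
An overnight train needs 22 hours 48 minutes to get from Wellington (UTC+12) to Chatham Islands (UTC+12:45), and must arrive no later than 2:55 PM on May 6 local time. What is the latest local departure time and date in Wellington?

Target arrival in UTC: 2:55 PM − 12:45 = 2:10 AM on May 6.
Subtract 22 hours and 48 minutes → departure 3:22 AM UTC on May 5.
Wellington is UTC+12:00: 3:22 AM + 12:00 = 3:22 PM on May 5.

3:22 PM on May 5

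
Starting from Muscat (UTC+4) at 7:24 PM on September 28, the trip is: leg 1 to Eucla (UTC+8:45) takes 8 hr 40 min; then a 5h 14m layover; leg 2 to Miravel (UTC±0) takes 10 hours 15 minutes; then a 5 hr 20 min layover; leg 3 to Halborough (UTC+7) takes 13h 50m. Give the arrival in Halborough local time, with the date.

Convert departure to UTC: 7:24 PM − 4:00 = 3:24 PM UTC on Sep 28.
Add 8 hours 40 minutes leg 1 → 12:04 AM UTC (Sep 29).
Add 5 hours 14 minutes layover in Eucla → 5:18 AM UTC.
Add 10 hours and 15 minutes leg 2 → 3:33 PM UTC.
Add 5 hours and 20 minutes layover in Miravel → 8:53 PM UTC.
Add 13 hours 50 minutes leg 3 → 10:43 AM UTC (Sep 30).
Halborough is UTC+7:00, so local arrival = 10:43 AM + 7:00 = 5:43 PM on Sep 30.

5:43 PM on September 30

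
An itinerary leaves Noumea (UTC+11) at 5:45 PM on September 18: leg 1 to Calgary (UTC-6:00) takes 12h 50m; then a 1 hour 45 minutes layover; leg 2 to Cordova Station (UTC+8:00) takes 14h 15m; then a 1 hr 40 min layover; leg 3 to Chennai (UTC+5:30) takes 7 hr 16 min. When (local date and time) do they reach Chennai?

2:01 AM on September 20

Convert departure to UTC: 5:45 PM − 11:00 = 6:45 AM UTC on Sep 18.
Add 12 hours and 50 minutes leg 1 → 7:35 PM UTC.
Add 1 hour and 45 minutes layover in Calgary → 9:20 PM UTC.
Add 14 hours 15 minutes leg 2 → 11:35 AM UTC (Sep 19).
Add 1 hour and 40 minutes layover in Cordova Station → 1:15 PM UTC.
Add 7 hours 16 minutes leg 3 → 8:31 PM UTC.
Chennai is UTC+5:30, so local arrival = 8:31 PM + 5:30 = 2:01 AM on Sep 20.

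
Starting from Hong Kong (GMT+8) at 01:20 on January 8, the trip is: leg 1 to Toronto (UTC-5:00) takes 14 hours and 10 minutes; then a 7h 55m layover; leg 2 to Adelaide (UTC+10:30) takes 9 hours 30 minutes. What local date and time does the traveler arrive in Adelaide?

Convert departure to UTC: 01:20 − 8:00 = 17:20 UTC on Jan 7.
Add 14 hours and 10 minutes leg 1 → 07:30 UTC (Jan 8).
Add 7 hours 55 minutes layover in Toronto → 15:25 UTC.
Add 9 hours and 30 minutes leg 2 → 00:55 UTC (Jan 9).
Adelaide is UTC+10:30, so local arrival = 00:55 + 10:30 = 11:25 on Jan 9.

11:25 on Jan 9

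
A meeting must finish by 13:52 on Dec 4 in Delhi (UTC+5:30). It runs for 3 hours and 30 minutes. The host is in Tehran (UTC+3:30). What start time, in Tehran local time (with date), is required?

Target end time in UTC: 13:52 − 5:30 = 08:22 on Dec 4.
Subtract 3 hours and 30 minutes → start 04:52 UTC on Dec 4.
Tehran is UTC+3:30: 04:52 + 3:30 = 08:22 on Dec 4.

08:22 on December 4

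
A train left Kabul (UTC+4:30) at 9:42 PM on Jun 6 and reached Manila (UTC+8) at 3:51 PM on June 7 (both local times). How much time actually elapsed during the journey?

Manila is 3:30 ahead of Kabul.
Clock-face elapsed time (ignoring zones) is 18 hours 9 minutes.
Actual elapsed = 18 hours 9 minutes − 3:30 = 14 hours 39 minutes.

14 hours 39 minutes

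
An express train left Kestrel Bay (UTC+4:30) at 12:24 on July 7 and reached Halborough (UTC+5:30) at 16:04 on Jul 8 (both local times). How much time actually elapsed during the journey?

26 hours 40 minutes

Departure in UTC: 12:24 − 4:30 = 07:54 on Jul 7.
Arrival in UTC: 16:04 − 5:30 = 10:34 on Jul 8.
Elapsed = 10:34 − 07:54 (+1 day) = 26 hours 40 minutes.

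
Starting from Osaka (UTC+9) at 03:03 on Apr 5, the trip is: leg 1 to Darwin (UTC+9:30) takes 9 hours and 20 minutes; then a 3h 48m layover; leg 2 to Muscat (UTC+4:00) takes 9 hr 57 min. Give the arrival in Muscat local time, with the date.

21:08 on April 5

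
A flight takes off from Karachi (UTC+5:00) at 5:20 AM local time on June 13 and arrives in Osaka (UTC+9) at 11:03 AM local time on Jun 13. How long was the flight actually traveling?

1 hour 43 minutes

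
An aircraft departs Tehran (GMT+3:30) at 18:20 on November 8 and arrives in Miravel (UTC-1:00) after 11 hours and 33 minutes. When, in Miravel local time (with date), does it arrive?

Convert departure to UTC: 18:20 − 3:30 = 14:50 UTC on Nov 8.
Add 11 hours 33 minutes travel time → 02:23 UTC (Nov 9).
Miravel is UTC−1:00, so local arrival = 02:23 − 1:00 = 01:23 on Nov 9.

01:23 on November 9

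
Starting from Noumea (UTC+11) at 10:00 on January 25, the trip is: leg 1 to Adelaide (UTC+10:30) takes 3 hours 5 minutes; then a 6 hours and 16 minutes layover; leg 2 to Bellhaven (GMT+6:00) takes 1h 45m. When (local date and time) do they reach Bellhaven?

16:06 on Jan 25

Convert departure to UTC: 10:00 − 11:00 = 23:00 UTC on Jan 24.
Add 3 hours and 5 minutes leg 1 → 02:05 UTC (Jan 25).
Add 6 hours 16 minutes layover in Adelaide → 08:21 UTC.
Add 1 hour 45 minutes leg 2 → 10:06 UTC.
Bellhaven is UTC+6:00, so local arrival = 10:06 + 6:00 = 16:06 on Jan 25.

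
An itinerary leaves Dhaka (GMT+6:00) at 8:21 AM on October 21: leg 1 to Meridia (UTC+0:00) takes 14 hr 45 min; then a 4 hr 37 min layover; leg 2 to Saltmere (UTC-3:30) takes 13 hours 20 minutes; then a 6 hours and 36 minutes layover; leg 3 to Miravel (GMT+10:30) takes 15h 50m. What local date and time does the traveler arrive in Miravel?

Convert departure to UTC: 8:21 AM − 6:00 = 2:21 AM UTC on Oct 21.
Add 14 hours 45 minutes leg 1 → 5:06 PM UTC.
Add 4 hours and 37 minutes layover in Meridia → 9:43 PM UTC.
Add 13 hours 20 minutes leg 2 → 11:03 AM UTC (Oct 22).
Add 6 hours and 36 minutes layover in Saltmere → 5:39 PM UTC.
Add 15 hours and 50 minutes leg 3 → 9:29 AM UTC (Oct 23).
Miravel is UTC+10:30, so local arrival = 9:29 AM + 10:30 = 7:59 PM on Oct 23.

7:59 PM on October 23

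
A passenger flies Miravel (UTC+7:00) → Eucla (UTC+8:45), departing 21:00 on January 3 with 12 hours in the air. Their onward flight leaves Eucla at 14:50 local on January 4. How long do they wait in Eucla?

4 hours 5 minutes

Convert departure to UTC: 21:00 − 7:00 = 14:00 UTC on Jan 3.
Add 12 hours flight time → 02:00 UTC (Jan 4).
Eucla is UTC+8:45, so local arrival = 02:00 + 8:45 = 10:45 on Jan 4.
Layover = 14:50 − 10:45 = 4 hours 5 minutes.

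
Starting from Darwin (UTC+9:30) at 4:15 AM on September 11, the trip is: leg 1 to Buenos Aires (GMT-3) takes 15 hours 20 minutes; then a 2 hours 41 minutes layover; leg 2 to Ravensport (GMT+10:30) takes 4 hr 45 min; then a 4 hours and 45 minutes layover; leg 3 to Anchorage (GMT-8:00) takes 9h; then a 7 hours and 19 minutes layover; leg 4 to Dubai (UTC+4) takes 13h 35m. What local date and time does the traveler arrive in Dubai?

Convert departure to UTC: 4:15 AM − 9:30 = 6:45 PM UTC on Sep 10.
Add 15 hours and 20 minutes leg 1 → 10:05 AM UTC (Sep 11).
Add 2 hours and 41 minutes layover in Buenos Aires → 12:46 PM UTC.
Add 4 hours 45 minutes leg 2 → 5:31 PM UTC.
Add 4 hours and 45 minutes layover in Ravensport → 10:16 PM UTC.
Add 9 hours leg 3 → 7:16 AM UTC (Sep 12).
Add 7 hours 19 minutes layover in Anchorage → 2:35 PM UTC.
Add 13 hours 35 minutes leg 4 → 4:10 AM UTC (Sep 13).
Dubai is UTC+4:00, so local arrival = 4:10 AM + 4:00 = 8:10 AM on Sep 13.

8:10 AM on Sep 13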